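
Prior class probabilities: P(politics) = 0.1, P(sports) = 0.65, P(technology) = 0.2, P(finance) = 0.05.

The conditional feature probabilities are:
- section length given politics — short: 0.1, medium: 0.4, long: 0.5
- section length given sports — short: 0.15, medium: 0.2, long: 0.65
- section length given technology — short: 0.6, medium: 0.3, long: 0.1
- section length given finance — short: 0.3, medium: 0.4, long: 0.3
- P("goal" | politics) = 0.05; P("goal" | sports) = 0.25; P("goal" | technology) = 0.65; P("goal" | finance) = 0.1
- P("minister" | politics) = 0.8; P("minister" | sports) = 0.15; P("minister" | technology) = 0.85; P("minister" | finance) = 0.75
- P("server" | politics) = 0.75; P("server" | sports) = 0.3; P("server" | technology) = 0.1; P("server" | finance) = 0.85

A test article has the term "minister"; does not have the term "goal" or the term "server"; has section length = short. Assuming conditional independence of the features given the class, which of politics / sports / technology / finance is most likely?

politics: 0.1 × 0.1 × (1−0.05) × 0.8 × (1−0.75) = 0.0019
sports: 0.65 × 0.15 × (1−0.25) × 0.15 × (1−0.3) = 0.007678125
technology: 0.2 × 0.6 × (1−0.65) × 0.85 × (1−0.1) = 0.03213
finance: 0.05 × 0.3 × (1−0.1) × 0.75 × (1−0.85) = 0.00151875
Highest score → technology.

technology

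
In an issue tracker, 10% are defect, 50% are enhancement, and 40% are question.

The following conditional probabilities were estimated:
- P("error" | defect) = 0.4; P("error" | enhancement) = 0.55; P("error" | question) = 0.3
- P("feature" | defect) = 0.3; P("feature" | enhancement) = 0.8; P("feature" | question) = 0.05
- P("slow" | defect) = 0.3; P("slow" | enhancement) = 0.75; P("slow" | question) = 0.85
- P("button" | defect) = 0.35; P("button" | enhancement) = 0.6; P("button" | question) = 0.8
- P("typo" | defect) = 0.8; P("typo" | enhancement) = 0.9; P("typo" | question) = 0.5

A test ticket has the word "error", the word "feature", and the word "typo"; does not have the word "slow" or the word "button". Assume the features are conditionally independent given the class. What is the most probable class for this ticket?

defect: 0.1 × 0.4 × 0.3 × (1−0.3) × (1−0.35) × 0.8 = 0.004368
enhancement: 0.5 × 0.55 × 0.8 × (1−0.75) × (1−0.6) × 0.9 = 0.0198
question: 0.4 × 0.3 × 0.05 × (1−0.85) × (1−0.8) × 0.5 = 0.00009
Highest score → enhancement.

enhancement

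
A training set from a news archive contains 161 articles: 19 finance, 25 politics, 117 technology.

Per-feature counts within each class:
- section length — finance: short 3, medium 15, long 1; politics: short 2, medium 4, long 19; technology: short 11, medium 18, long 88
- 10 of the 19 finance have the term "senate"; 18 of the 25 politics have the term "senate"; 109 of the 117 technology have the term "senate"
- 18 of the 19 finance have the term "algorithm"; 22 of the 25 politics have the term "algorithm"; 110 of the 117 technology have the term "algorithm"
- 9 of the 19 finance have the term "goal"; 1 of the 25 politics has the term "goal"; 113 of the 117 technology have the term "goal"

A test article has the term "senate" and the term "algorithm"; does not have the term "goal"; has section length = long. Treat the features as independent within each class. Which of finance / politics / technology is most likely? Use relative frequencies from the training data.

politics

finance: (19/161) × (1/19) × (10/19) × (18/19) × (10/19) ≈ 0.00162999
politics: (25/161) × (19/25) × (18/25) × (22/25) × (24/25) ≈ 0.0717818
technology: (117/161) × (88/117) × (109/117) × (110/117) × (4/117) ≈ 0.0163674
Highest score → politics.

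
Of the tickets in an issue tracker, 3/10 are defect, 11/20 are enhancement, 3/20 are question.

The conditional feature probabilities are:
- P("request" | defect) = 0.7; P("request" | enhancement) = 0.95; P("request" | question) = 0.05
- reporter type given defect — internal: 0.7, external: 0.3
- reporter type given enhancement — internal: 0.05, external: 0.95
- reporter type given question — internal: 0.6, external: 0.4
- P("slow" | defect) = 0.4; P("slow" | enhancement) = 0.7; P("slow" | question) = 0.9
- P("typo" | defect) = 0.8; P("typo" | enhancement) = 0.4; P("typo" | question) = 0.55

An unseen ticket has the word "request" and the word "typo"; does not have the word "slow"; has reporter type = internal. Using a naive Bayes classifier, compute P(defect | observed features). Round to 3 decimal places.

defect: 0.3 × 0.7 × 0.7 × (1−0.4) × 0.8 = 0.07056
enhancement: 0.55 × 0.95 × 0.05 × (1−0.7) × 0.4 = 0.003135
question: 0.15 × 0.05 × 0.6 × (1−0.9) × 0.55 = 0.0002475
P(defect | x) = 0.07056 / 0.0739425 ≈ 0.954

0.954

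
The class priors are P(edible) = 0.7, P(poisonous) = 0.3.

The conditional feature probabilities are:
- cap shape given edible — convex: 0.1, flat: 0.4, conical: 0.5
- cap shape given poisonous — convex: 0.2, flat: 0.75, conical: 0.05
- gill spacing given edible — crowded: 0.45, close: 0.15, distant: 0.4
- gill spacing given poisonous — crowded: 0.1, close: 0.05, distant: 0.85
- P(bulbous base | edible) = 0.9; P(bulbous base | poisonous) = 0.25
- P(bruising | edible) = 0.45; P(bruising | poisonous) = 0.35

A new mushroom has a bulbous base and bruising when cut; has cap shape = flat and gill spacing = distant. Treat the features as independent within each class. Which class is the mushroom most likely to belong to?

edible

edible: 0.7 × 0.4 × 0.4 × 0.9 × 0.45 = 0.04536
poisonous: 0.3 × 0.75 × 0.85 × 0.25 × 0.35 = 0.016734375
Highest score → edible.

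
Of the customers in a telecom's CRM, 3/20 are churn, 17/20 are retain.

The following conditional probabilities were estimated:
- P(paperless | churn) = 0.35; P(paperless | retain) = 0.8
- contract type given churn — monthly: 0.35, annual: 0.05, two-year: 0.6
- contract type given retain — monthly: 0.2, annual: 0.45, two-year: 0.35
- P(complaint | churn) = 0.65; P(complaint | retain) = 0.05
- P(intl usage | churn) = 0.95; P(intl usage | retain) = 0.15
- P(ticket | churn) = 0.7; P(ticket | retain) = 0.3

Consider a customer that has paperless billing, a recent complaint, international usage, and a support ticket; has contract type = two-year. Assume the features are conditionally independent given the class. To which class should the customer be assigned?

churn

churn: 0.15 × 0.35 × 0.6 × 0.65 × 0.95 × 0.7 = 0.013615875
retain: 0.85 × 0.8 × 0.35 × 0.05 × 0.15 × 0.3 = 0.0005355
Highest score → churn.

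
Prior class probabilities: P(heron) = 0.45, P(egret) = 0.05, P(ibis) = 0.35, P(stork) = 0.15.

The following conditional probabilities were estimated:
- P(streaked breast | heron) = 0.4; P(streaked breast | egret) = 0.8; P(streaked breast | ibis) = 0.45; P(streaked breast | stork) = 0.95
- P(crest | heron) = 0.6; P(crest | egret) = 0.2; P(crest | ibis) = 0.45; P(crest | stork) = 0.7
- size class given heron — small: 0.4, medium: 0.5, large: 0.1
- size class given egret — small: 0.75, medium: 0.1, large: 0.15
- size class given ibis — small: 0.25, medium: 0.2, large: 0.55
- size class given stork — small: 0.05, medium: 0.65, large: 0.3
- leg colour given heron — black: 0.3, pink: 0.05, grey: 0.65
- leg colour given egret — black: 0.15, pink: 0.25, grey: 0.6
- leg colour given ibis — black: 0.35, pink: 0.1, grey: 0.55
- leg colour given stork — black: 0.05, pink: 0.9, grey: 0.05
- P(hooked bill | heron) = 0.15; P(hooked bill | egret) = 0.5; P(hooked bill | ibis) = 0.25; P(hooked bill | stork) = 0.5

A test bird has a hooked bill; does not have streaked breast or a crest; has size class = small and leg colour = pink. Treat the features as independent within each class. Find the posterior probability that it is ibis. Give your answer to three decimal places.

heron: 0.45 × (1−0.4) × (1−0.6) × 0.4 × 0.05 × 0.15 = 0.000324
egret: 0.05 × (1−0.8) × (1−0.2) × 0.75 × 0.25 × 0.5 = 0.00075
ibis: 0.35 × (1−0.45) × (1−0.45) × 0.25 × 0.1 × 0.25 = 0.00066171875
stork: 0.15 × (1−0.95) × (1−0.7) × 0.05 × 0.9 × 0.5 = 0.000050625
P(ibis | x) = 0.00066171875 / 0.00178634375 ≈ 0.370

0.370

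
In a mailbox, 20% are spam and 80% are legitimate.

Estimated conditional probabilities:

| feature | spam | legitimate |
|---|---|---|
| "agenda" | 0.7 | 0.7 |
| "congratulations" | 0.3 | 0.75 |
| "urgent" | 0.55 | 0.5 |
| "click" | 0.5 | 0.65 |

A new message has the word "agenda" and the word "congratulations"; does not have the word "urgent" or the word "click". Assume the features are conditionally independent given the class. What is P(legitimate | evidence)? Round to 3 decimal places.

0.886

spam: 0.2 × 0.7 × 0.3 × (1−0.55) × (1−0.5) = 0.00945
legitimate: 0.8 × 0.7 × 0.75 × (1−0.5) × (1−0.65) = 0.0735
P(legitimate | x) = 0.0735 / 0.08295 ≈ 0.886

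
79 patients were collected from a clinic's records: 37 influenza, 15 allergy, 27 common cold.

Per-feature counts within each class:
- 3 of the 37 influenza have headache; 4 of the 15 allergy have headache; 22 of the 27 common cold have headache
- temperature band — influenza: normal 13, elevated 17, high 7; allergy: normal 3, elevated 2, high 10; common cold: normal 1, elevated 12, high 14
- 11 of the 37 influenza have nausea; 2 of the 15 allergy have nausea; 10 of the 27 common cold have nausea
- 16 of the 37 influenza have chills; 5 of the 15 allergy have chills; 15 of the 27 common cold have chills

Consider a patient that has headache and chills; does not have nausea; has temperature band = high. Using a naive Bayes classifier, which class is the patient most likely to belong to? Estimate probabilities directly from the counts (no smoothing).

influenza: (37/79) × (3/37) × (7/37) × (26/37) × (16/37) ≈ 0.00218313
allergy: (15/79) × (4/15) × (10/15) × (13/15) × (5/15) ≈ 0.00975152
common cold: (27/79) × (22/27) × (14/27) × (17/27) × (15/27) ≈ 0.0505094
Highest score → common cold.

common cold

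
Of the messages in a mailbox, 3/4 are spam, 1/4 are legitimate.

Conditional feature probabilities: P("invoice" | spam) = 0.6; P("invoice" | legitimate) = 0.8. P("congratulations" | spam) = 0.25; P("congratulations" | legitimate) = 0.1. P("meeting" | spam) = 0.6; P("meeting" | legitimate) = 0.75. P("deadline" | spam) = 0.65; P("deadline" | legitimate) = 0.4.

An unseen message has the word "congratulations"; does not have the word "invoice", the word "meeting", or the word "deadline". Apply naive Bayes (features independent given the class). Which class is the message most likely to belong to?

spam: 0.75 × (1−0.6) × 0.25 × (1−0.6) × (1−0.65) = 0.0105
legitimate: 0.25 × (1−0.8) × 0.1 × (1−0.75) × (1−0.4) = 0.00075
Highest score → spam.

spam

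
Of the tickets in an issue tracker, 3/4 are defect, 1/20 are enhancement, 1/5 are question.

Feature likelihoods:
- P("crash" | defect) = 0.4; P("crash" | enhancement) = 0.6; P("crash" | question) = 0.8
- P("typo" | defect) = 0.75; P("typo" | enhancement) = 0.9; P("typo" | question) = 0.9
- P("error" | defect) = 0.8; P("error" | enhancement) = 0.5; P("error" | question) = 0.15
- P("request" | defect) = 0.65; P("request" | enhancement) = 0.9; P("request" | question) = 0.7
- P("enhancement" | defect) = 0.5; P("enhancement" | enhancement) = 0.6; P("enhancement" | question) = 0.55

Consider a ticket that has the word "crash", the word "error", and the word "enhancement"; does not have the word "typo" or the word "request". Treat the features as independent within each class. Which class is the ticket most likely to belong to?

defect

defect: 0.75 × 0.4 × (1−0.75) × 0.8 × (1−0.65) × 0.5 = 0.0105
enhancement: 0.05 × 0.6 × (1−0.9) × 0.5 × (1−0.9) × 0.6 = 0.00009
question: 0.2 × 0.8 × (1−0.9) × 0.15 × (1−0.7) × 0.55 = 0.000396
Highest score → defect.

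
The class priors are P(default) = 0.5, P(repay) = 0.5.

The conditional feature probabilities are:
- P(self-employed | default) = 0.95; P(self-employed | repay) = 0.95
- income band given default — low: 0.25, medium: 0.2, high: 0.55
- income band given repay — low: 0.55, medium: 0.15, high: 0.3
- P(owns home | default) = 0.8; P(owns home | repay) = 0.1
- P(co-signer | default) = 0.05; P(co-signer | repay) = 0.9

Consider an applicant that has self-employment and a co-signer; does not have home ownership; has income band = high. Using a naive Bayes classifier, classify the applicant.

repay

default: 0.5 × 0.95 × 0.55 × (1−0.8) × 0.05 = 0.0026125
repay: 0.5 × 0.95 × 0.3 × (1−0.1) × 0.9 = 0.115425
Highest score → repay.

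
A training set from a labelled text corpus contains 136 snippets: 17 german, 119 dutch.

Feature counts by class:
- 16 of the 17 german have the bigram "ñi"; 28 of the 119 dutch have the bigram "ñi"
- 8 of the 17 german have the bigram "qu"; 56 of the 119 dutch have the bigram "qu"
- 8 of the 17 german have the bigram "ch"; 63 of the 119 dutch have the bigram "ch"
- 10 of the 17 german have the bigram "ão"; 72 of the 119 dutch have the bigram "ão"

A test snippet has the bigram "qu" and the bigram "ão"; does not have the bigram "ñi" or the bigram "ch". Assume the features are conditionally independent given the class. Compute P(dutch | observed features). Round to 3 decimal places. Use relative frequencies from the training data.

0.988

german: (17/136) × (1/17) × (8/17) × (9/17) × (10/17) ≈ 0.00107757
dutch: (119/136) × (91/119) × (56/119) × (56/119) × (72/119) ≈ 0.0896541
P(dutch | x) = 0.0896541 / 0.09073167 ≈ 0.988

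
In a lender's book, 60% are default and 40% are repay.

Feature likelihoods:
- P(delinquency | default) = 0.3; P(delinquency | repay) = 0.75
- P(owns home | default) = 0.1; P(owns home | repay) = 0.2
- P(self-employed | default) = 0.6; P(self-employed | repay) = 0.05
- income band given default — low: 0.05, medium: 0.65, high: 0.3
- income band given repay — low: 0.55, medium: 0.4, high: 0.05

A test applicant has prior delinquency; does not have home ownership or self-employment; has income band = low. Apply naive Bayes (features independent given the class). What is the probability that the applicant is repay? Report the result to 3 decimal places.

0.975

default: 0.6 × 0.3 × (1−0.1) × (1−0.6) × 0.05 = 0.00324
repay: 0.4 × 0.75 × (1−0.2) × (1−0.05) × 0.55 = 0.1254
P(repay | x) = 0.1254 / 0.12864 ≈ 0.975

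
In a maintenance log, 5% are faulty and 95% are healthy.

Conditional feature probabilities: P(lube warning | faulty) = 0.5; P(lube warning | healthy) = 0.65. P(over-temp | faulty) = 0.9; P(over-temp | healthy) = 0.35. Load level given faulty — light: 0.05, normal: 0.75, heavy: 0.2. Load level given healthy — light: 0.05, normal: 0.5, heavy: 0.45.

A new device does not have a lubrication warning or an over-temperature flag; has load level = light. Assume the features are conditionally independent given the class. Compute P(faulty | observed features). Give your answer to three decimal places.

faulty: 0.05 × (1−0.5) × (1−0.9) × 0.05 = 0.000125
healthy: 0.95 × (1−0.65) × (1−0.35) × 0.05 = 0.01080625
P(faulty | x) = 0.000125 / 0.01093125 ≈ 0.011

0.011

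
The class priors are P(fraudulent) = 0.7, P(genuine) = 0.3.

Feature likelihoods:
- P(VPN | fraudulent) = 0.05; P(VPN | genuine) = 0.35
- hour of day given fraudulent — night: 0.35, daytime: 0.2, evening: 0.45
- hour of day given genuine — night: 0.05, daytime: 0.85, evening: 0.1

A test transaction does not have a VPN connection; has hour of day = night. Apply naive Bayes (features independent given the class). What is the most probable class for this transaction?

fraudulent: 0.7 × (1−0.05) × 0.35 = 0.23275
genuine: 0.3 × (1−0.35) × 0.05 = 0.00975
Highest score → fraudulent.

fraudulent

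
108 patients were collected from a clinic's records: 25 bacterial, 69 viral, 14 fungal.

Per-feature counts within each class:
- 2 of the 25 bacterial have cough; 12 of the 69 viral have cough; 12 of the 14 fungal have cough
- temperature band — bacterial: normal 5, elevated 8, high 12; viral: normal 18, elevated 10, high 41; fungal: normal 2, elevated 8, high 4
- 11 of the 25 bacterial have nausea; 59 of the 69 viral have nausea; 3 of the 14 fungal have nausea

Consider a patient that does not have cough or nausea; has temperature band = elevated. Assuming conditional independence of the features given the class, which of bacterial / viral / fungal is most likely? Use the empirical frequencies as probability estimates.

bacterial: (25/108) × (23/25) × (8/25) × (14/25) ≈ 0.038163
viral: (69/108) × (57/69) × (10/69) × (10/69) ≈ 0.0110854
fungal: (14/108) × (2/14) × (8/14) × (11/14) ≈ 0.00831444
Highest score → bacterial.

bacterial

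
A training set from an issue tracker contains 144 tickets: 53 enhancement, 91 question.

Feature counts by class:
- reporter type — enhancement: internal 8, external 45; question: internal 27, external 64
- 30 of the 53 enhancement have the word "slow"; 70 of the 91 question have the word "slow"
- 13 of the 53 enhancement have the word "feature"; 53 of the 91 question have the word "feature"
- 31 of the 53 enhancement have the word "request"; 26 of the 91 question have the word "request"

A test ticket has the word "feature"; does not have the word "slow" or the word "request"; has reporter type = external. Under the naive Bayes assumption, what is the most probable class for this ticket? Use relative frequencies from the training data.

question

enhancement: (53/144) × (45/53) × (23/53) × (13/53) × (22/53) ≈ 0.0138075
question: (91/144) × (64/91) × (21/91) × (53/91) × (65/91) ≈ 0.042668
Highest score → question.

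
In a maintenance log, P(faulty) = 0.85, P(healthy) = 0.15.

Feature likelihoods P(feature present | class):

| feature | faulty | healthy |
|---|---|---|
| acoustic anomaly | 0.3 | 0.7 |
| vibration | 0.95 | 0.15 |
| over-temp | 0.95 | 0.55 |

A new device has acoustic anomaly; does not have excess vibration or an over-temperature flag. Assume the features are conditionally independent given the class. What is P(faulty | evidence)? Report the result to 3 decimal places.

0.016

faulty: 0.85 × 0.3 × (1−0.95) × (1−0.95) = 0.0006375
healthy: 0.15 × 0.7 × (1−0.15) × (1−0.55) = 0.0401625
P(faulty | x) = 0.0006375 / 0.0408 ≈ 0.016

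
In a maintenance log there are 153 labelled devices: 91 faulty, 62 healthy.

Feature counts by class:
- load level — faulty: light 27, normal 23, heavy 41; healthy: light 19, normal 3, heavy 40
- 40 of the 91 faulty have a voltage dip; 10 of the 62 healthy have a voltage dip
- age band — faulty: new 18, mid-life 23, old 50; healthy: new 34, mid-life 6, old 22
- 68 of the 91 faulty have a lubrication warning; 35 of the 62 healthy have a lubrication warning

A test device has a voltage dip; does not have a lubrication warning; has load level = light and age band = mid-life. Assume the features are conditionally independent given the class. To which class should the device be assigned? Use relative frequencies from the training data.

faulty

faulty: (91/153) × (27/91) × (40/91) × (23/91) × (23/91) ≈ 0.00495523
healthy: (62/153) × (19/62) × (10/62) × (6/62) × (27/62) ≈ 0.000844116
Highest score → faulty.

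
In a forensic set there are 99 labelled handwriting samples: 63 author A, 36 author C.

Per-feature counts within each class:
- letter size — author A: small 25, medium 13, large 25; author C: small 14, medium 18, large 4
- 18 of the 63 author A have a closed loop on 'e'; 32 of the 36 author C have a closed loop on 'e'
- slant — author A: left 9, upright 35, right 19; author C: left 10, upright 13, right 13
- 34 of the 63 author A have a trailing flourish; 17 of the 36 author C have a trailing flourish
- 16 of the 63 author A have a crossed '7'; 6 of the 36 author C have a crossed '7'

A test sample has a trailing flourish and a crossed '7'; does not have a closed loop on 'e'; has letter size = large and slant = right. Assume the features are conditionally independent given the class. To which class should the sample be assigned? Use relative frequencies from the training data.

author A

author A: (63/99) × (25/63) × (45/63) × (19/63) × (34/63) × (16/63) ≈ 0.00745603
author C: (36/99) × (4/36) × (4/36) × (13/36) × (17/36) × (6/36) ≈ 0.00012759
Highest score → author A.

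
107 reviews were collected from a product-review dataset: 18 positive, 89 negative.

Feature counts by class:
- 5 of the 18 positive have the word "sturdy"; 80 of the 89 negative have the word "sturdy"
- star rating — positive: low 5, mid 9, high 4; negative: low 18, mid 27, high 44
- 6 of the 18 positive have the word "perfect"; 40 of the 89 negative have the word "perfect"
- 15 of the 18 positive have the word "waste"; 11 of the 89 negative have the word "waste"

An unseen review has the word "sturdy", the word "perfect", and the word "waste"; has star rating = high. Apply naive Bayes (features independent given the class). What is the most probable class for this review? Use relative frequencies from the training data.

positive: (18/107) × (5/18) × (4/18) × (6/18) × (15/18) ≈ 0.0028845
negative: (89/107) × (80/89) × (44/89) × (40/89) × (11/89) ≈ 0.0205325
Highest score → negative.

negative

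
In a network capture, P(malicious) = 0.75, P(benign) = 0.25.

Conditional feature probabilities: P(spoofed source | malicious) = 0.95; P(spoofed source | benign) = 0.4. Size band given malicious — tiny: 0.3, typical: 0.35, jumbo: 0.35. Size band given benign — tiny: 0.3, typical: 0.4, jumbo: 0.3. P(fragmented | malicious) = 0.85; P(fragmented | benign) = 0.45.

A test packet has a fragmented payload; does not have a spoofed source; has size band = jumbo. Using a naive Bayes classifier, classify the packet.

malicious: 0.75 × (1−0.95) × 0.35 × 0.85 = 0.01115625
benign: 0.25 × (1−0.4) × 0.3 × 0.45 = 0.02025
Highest score → benign.

benign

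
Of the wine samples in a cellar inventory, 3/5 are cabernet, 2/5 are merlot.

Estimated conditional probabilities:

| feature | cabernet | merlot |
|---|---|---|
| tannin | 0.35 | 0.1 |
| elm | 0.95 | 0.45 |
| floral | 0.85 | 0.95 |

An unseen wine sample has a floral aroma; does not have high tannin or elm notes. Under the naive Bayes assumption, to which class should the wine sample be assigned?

merlot

cabernet: 0.6 × (1−0.35) × (1−0.95) × 0.85 = 0.016575
merlot: 0.4 × (1−0.1) × (1−0.45) × 0.95 = 0.1881
Highest score → merlot.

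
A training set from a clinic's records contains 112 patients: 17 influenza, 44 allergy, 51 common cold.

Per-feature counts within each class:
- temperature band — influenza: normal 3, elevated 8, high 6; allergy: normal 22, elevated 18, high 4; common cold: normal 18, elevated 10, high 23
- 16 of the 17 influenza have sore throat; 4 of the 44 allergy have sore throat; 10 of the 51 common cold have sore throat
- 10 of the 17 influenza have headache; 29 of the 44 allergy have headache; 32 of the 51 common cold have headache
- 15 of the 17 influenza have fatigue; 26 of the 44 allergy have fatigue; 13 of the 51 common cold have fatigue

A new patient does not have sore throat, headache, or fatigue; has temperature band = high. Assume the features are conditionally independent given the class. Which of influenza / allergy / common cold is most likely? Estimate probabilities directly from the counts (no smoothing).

influenza: (17/112) × (6/17) × (1/17) × (7/17) × (2/17) ≈ 0.000152656
allergy: (44/112) × (4/44) × (40/44) × (15/44) × (18/44) ≈ 0.00452801
common cold: (51/112) × (23/51) × (41/51) × (19/51) × (38/51) ≈ 0.0458269
Highest score → common cold.

common cold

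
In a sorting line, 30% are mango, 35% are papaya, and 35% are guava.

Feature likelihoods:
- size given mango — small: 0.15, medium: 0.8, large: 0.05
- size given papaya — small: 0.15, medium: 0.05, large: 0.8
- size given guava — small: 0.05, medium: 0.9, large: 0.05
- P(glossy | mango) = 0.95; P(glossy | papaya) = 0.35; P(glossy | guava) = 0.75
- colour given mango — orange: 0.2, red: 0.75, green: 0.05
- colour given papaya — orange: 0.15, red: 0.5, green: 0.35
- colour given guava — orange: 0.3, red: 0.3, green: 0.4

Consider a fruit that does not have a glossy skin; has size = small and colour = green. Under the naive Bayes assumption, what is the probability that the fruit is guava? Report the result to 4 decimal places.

mango: 0.3 × 0.15 × (1−0.95) × 0.05 = 0.0001125
papaya: 0.35 × 0.15 × (1−0.35) × 0.35 = 0.01194375
guava: 0.35 × 0.05 × (1−0.75) × 0.4 = 0.00175
P(guava | x) = 0.00175 / 0.01380625 ≈ 0.1268

0.1268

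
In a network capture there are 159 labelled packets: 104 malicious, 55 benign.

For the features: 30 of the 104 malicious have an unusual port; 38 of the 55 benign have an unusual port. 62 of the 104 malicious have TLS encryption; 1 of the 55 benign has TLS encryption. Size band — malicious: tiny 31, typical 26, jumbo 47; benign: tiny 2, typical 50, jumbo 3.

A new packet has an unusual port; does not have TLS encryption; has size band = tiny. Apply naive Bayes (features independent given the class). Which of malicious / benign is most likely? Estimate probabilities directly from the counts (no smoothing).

malicious: (104/159) × (30/104) × (42/104) × (31/104) ≈ 0.0227127
benign: (55/159) × (38/55) × (54/55) × (2/55) ≈ 0.00853267
Highest score → malicious.

malicious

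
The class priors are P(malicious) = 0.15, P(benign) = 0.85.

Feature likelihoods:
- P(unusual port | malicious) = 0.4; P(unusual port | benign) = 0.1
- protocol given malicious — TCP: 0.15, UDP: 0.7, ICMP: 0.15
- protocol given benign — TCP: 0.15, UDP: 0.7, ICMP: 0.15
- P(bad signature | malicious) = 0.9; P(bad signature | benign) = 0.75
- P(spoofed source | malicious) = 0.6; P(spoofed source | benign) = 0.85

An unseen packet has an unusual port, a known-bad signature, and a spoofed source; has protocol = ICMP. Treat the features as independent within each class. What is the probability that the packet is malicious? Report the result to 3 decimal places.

0.374

malicious: 0.15 × 0.4 × 0.15 × 0.9 × 0.6 = 0.00486
benign: 0.85 × 0.1 × 0.15 × 0.75 × 0.85 = 0.008128125
P(malicious | x) = 0.00486 / 0.012988125 ≈ 0.374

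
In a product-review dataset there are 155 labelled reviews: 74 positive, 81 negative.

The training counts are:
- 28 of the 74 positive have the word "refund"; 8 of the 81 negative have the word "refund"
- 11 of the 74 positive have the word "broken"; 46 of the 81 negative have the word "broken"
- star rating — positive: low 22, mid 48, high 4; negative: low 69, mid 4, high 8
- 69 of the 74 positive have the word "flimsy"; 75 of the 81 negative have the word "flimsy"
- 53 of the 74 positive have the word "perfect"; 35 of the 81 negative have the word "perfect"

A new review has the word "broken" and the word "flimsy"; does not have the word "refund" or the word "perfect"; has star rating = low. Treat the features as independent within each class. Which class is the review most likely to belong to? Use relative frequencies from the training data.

negative

positive: (74/155) × (46/74) × (11/74) × (22/74) × (69/74) × (21/74) ≈ 0.00347043
negative: (81/155) × (73/81) × (46/81) × (69/81) × (75/81) × (46/81) ≈ 0.119806
Highest score → negative.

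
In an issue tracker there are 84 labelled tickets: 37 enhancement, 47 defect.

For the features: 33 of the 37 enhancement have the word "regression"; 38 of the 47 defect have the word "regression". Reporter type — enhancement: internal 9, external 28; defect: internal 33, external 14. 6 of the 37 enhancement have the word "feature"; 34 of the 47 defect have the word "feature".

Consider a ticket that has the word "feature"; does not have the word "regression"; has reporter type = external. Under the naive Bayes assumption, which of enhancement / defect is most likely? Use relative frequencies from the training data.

defect

enhancement: (37/84) × (4/37) × (28/37) × (6/37) ≈ 0.00584368
defect: (47/84) × (9/47) × (14/47) × (34/47) ≈ 0.0230874
Highest score → defect.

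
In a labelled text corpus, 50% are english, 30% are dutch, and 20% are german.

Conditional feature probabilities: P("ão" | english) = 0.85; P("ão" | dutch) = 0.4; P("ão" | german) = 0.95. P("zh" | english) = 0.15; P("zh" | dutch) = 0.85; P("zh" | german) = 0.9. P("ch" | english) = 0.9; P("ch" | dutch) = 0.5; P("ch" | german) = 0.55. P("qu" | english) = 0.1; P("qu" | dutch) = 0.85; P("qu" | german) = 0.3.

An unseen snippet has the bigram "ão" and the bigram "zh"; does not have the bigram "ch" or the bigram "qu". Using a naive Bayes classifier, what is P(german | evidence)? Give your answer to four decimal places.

english: 0.5 × 0.85 × 0.15 × (1−0.9) × (1−0.1) = 0.0057375
dutch: 0.3 × 0.4 × 0.85 × (1−0.5) × (1−0.85) = 0.00765
german: 0.2 × 0.95 × 0.9 × (1−0.55) × (1−0.3) = 0.053865
P(german | x) = 0.053865 / 0.0672525 ≈ 0.8009

0.8009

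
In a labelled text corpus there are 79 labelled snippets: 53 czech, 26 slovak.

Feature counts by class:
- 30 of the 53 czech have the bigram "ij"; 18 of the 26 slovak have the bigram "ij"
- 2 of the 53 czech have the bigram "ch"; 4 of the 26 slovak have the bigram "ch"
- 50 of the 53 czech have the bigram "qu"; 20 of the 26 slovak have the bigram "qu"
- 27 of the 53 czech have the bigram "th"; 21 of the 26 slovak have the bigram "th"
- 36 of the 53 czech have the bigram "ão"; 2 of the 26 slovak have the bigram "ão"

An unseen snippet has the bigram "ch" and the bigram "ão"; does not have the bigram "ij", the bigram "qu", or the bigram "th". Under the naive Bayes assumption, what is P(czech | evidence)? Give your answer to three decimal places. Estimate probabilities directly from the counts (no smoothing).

0.796

czech: (53/79) × (23/53) × (2/53) × (3/53) × (26/53) × (36/53) ≈ 0.000207217
slovak: (26/79) × (8/26) × (4/26) × (6/26) × (5/26) × (2/26) ≈ 0.000053184
P(czech | x) = 0.000207217 / 0.000260401 ≈ 0.796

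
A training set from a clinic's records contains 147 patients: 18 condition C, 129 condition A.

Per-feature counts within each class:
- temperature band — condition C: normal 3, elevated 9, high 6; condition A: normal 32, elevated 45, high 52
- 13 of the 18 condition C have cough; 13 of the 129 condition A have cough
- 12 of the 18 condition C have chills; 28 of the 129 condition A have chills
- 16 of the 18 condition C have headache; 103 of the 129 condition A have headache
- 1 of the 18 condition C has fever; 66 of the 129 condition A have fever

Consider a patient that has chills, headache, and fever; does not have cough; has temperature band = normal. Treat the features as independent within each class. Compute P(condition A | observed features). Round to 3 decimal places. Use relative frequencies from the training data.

0.989

condition C: (18/147) × (3/18) × (5/18) × (12/18) × (16/18) × (1/18) ≈ 0.000186632
condition A: (129/147) × (32/129) × (116/129) × (28/129) × (103/129) × (66/129) ≈ 0.0173569
P(condition A | x) = 0.0173569 / 0.017543532 ≈ 0.989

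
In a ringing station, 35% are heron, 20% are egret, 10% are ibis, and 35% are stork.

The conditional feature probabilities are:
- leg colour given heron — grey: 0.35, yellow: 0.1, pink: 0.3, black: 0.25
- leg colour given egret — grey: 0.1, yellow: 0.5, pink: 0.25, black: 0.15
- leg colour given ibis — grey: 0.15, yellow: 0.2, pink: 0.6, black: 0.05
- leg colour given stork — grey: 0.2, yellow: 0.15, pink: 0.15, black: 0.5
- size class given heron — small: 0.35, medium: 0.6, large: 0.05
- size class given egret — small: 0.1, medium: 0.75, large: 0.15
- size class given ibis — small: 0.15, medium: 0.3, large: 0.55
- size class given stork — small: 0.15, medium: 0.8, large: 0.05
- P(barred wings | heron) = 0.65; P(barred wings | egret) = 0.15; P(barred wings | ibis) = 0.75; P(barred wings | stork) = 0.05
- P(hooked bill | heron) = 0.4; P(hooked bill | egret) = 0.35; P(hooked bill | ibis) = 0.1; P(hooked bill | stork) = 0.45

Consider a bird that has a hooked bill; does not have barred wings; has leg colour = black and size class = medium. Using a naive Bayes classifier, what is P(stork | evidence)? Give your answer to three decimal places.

0.810

heron: 0.35 × 0.25 × 0.6 × (1−0.65) × 0.4 = 0.00735
egret: 0.2 × 0.15 × 0.75 × (1−0.15) × 0.35 = 0.00669375
ibis: 0.1 × 0.05 × 0.3 × (1−0.75) × 0.1 = 0.0000375
stork: 0.35 × 0.5 × 0.8 × (1−0.05) × 0.45 = 0.05985
P(stork | x) = 0.05985 / 0.07393125 ≈ 0.810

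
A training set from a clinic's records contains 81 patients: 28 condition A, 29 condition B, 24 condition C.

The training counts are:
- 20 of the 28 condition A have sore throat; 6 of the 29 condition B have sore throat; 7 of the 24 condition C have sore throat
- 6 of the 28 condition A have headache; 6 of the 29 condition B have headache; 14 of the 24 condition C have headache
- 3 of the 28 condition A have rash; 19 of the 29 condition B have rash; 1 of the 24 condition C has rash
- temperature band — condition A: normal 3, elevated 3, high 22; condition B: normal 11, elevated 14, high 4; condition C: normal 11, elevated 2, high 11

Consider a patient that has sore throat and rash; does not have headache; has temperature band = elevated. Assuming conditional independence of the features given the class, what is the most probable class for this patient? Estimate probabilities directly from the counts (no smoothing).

condition B

condition A: (28/81) × (20/28) × (22/28) × (3/28) × (3/28) ≈ 0.00222708
condition B: (29/81) × (6/29) × (23/29) × (19/29) × (14/29) ≈ 0.0185815
condition C: (24/81) × (7/24) × (10/24) × (1/24) × (2/24) ≈ 0.000125029
Highest score → condition B.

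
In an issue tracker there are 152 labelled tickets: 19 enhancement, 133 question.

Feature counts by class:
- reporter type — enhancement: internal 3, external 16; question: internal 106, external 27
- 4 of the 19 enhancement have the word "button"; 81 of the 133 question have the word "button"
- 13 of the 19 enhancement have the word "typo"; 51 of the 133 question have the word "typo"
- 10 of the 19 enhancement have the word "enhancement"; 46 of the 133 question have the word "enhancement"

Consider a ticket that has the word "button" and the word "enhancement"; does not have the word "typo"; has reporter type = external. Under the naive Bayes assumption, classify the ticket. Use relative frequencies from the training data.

enhancement: (19/152) × (16/19) × (4/19) × (6/19) × (10/19) ≈ 0.00368321
question: (133/152) × (27/133) × (81/133) × (82/133) × (46/133) ≈ 0.0230686
Highest score → question.

question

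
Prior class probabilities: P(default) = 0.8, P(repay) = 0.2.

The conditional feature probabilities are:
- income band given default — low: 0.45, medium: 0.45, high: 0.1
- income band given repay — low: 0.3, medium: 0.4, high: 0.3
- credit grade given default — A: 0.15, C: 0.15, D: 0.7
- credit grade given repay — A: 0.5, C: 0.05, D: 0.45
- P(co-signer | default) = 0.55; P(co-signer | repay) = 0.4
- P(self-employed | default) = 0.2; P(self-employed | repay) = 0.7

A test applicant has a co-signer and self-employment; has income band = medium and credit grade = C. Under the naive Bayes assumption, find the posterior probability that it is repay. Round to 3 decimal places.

default: 0.8 × 0.45 × 0.15 × 0.55 × 0.2 = 0.00594
repay: 0.2 × 0.4 × 0.05 × 0.4 × 0.7 = 0.00112
P(repay | x) = 0.00112 / 0.00706 ≈ 0.159

0.159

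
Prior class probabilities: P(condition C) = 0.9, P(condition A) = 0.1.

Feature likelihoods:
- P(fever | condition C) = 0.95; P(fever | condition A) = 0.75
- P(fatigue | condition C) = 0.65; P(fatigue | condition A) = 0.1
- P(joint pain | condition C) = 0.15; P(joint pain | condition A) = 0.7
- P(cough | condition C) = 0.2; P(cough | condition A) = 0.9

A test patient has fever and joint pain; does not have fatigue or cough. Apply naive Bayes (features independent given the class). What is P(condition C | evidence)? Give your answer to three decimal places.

condition C: 0.9 × 0.95 × (1−0.65) × 0.15 × (1−0.2) = 0.03591
condition A: 0.1 × 0.75 × (1−0.1) × 0.7 × (1−0.9) = 0.004725
P(condition C | x) = 0.03591 / 0.040635 ≈ 0.884

0.884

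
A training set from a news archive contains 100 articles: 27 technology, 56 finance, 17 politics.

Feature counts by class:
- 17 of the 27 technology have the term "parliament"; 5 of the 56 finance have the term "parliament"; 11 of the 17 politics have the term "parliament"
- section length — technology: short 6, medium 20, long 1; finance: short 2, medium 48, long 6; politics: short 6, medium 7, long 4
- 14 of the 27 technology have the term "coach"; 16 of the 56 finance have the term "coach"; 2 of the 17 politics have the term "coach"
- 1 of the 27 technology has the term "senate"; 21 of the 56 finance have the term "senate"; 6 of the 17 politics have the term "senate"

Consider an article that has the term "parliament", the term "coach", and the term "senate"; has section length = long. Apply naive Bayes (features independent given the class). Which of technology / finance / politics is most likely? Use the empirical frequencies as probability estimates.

technology: (27/100) × (17/27) × (1/27) × (14/27) × (1/27) ≈ 0.000120917
finance: (56/100) × (5/56) × (6/56) × (16/56) × (21/56) ≈ 0.00057398
politics: (17/100) × (11/17) × (4/17) × (2/17) × (6/17) ≈ 0.0010747
Highest score → politics.

politics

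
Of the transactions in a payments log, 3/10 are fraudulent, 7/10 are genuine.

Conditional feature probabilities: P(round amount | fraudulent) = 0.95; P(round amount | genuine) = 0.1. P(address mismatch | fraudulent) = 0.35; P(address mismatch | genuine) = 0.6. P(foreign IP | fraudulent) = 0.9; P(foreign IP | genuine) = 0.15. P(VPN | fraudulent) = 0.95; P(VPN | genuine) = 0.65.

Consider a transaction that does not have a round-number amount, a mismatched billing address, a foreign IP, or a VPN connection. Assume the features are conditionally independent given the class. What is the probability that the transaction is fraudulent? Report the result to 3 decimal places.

fraudulent: 0.3 × (1−0.95) × (1−0.35) × (1−0.9) × (1−0.95) = 0.00004875
genuine: 0.7 × (1−0.1) × (1−0.6) × (1−0.15) × (1−0.65) = 0.07497
P(fraudulent | x) = 0.00004875 / 0.07501875 ≈ 0.001

0.001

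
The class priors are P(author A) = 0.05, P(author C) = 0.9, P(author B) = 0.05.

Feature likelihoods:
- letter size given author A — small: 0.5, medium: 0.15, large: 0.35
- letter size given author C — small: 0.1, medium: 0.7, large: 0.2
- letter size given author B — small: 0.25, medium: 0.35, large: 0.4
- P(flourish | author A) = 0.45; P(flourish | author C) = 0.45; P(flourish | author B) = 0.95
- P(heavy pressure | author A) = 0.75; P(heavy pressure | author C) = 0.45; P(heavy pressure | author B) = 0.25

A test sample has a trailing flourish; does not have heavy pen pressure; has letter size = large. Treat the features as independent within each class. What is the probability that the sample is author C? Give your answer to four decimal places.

0.7331

author A: 0.05 × 0.35 × 0.45 × (1−0.75) = 0.00196875
author C: 0.9 × 0.2 × 0.45 × (1−0.45) = 0.04455
author B: 0.05 × 0.4 × 0.95 × (1−0.25) = 0.01425
P(author C | x) = 0.04455 / 0.06076875 ≈ 0.7331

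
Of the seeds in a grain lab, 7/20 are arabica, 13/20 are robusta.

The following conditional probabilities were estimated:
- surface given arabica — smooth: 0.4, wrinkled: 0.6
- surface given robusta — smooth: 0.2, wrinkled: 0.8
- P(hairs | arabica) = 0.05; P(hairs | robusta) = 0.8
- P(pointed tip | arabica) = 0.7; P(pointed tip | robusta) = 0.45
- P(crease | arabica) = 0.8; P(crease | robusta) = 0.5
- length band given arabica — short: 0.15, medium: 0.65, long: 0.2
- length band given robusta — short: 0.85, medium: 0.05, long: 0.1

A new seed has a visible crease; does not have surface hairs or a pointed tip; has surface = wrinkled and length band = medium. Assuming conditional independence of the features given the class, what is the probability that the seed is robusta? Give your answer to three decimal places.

0.044

arabica: 0.35 × 0.6 × (1−0.05) × (1−0.7) × 0.8 × 0.65 = 0.031122
robusta: 0.65 × 0.8 × (1−0.8) × (1−0.45) × 0.5 × 0.05 = 0.00143
P(robusta | x) = 0.00143 / 0.032552 ≈ 0.044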